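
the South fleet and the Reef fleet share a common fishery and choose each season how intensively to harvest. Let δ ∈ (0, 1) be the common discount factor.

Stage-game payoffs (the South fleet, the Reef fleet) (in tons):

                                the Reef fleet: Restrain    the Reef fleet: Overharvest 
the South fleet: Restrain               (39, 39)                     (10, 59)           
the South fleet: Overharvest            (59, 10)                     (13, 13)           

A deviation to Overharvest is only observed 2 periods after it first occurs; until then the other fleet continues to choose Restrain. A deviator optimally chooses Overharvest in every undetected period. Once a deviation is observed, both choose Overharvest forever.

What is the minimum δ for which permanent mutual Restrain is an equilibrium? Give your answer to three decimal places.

A deviator earns 59 for 2 periods, then 13 forever; cooperating earns 39 forever. Multiplying the IC by (1−δ):
39 ≥ 59(1−δ^2) + 13δ^2, so 46·δ^2 ≥ 20 and δ^2 ≥ 10/23.
δ ≥ (10/23)^(1/2) ≈ 0.659.

0.659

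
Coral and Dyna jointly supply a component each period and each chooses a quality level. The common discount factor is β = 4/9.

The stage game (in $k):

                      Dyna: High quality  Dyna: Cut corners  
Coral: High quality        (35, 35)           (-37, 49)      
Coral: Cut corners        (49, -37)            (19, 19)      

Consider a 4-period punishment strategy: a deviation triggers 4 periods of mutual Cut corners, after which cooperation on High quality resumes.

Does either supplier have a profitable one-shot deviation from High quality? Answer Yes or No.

Yes

IC: β+…+β^4 ≥ (49−35)/(35−19) = 7/8.
At β = 4/9: partial sum = 0.7688 < 0.8750. Cooperation not sustainable.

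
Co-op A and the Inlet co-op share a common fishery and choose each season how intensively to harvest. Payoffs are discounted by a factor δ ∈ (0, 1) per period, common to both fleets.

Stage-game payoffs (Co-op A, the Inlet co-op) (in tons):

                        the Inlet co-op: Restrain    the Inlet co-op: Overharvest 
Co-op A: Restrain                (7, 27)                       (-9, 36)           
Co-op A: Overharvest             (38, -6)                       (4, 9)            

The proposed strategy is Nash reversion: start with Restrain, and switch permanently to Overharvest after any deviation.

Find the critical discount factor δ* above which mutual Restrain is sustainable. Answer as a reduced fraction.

31/34

Co-op A: cooperation gives 7 each period; deviation gives 38 once then 4 forever.
  7/(1−δ) ≥ 38 + 4δ/(1−δ) ⇒ δ ≥ 31/34.
the Inlet co-op: cooperation gives 27 each period; deviation gives 36 once then 9 forever.
  δ ≥ 9/27 = 1/3.
Both must hold, so the binding constraint is Co-op A's: δ ≥ 31/34.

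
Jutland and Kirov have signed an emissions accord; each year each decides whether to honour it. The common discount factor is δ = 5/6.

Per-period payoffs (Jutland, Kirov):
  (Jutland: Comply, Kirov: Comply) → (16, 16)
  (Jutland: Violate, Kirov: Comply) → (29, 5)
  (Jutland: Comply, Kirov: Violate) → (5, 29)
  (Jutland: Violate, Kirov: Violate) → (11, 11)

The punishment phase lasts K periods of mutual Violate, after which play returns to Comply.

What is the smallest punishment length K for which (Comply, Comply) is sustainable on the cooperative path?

5

No profitable deviation requires (16−11)(δ+…+δ^K) ≥ 29−16, i.e. δ+…+δ^K ≥ 13/5 ≈ 2.6000.
With δ = 5/6, the partial sums are K=1: 0.8333, K=2: 1.5278, K=3: 2.1065, K=4: 2.5887, K=5: 2.9906.
K = 5 is the first length at which the sum reaches 2.6000.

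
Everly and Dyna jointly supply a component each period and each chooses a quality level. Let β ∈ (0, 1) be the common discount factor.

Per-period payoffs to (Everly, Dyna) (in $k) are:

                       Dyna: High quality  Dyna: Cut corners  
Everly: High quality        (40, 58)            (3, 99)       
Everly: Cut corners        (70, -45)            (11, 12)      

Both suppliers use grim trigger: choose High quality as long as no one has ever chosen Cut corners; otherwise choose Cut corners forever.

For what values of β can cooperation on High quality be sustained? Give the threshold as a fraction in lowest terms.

30/59

For Everly: deviation gain 70−40 = 30, per-period punishment loss 40−11 = 29. IC gives β ≥ 30/59.
For Dyna: gain 41, loss 46 per period, so β ≥ 41/87.
The tighter constraint is Everly's, so cooperation needs β ≥ 30/59.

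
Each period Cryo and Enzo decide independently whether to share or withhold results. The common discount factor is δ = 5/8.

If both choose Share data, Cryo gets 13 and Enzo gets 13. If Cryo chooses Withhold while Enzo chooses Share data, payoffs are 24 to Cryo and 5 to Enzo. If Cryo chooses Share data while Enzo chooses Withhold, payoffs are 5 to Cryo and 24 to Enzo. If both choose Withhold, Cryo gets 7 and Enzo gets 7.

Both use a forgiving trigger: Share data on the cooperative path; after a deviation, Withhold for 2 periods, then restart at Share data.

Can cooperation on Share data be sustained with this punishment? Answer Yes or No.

No

A one-shot deviation gives 24 now, then 7 for 2 periods, then back to 13.
Gain from deviating: (24−13) today; loss: (13−7) in each of the next 2 periods.
No-deviation condition: (13−7)(δ+…+δ^2) ≥ 24−13, i.e. δ+…+δ^2 ≥ 11/6.
At δ = 5/8: δ+…+δ^2 = 1.0156 < 1.8333.
So cooperation is not sustainable.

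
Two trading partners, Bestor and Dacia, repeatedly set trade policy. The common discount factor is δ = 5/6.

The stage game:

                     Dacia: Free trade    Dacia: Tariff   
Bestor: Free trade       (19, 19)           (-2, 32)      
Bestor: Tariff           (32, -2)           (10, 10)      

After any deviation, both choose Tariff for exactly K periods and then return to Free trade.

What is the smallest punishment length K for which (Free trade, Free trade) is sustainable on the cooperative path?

Need Σ_{k=1}^{K} δ^k ≥ (32−19)/(19−10) = 1.4444 at δ = 5/6.
At K = 1 the sum is 0.8333 < 1.4444; at K = 2 it is 1.5278 ≥ 1.4444.
So the minimum punishment length is K = 2.

2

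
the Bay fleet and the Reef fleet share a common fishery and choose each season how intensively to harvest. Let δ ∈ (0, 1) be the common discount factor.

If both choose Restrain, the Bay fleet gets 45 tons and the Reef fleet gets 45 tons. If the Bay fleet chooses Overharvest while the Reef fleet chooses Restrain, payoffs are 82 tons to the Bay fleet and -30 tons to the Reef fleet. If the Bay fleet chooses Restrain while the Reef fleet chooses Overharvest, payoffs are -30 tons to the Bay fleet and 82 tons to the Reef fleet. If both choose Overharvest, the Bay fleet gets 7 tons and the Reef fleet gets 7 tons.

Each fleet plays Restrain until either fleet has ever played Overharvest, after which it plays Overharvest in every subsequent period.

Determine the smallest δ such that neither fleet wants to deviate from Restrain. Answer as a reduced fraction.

45/(1−δ) ≥ 82 + 7δ/(1−δ)
45 ≥ 82 − 75δ
δ ≥ 37/75.

37/75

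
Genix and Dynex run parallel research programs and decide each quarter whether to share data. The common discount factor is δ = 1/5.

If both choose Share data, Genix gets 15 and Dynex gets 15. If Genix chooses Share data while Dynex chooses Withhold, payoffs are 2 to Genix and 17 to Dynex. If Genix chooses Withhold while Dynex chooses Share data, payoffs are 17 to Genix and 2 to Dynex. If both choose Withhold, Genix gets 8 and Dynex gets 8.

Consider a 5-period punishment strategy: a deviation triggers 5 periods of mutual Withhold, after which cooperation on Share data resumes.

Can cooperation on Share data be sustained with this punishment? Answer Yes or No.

A one-shot deviation gives 17 now, then 8 for 5 periods, then back to 15.
Gain from deviating: (17−15) today; loss: (15−8) in each of the next 5 periods.
No-deviation condition: (15−8)(δ+…+δ^5) ≥ 17−15, i.e. δ+…+δ^5 ≥ 2/7.
At δ = 1/5: δ+…+δ^5 = 0.2499 < 0.2857.
So cooperation is not sustainable.

No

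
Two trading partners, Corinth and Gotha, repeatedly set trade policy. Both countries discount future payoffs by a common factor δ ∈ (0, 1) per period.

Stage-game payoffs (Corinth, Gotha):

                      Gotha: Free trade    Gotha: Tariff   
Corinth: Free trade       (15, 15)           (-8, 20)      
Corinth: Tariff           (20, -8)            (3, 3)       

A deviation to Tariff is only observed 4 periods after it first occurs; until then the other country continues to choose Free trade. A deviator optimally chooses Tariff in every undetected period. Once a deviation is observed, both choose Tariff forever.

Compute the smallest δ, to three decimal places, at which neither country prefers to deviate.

0.736

The best deviation is to choose Tariff for all 4 undetected periods, earning 20 each, then 3 forever once detected.
Deviation value: 20(1−δ^4)/(1−δ) + 3δ^4/(1−δ); cooperation value: 15/(1−δ).
IC: 15 ≥ 20(1−δ^4) + 3δ^4 = 20 − 17δ^4.
So δ^4 ≥ 5/17, giving δ ≥ (5/17)^(1/4) ≈ 0.736.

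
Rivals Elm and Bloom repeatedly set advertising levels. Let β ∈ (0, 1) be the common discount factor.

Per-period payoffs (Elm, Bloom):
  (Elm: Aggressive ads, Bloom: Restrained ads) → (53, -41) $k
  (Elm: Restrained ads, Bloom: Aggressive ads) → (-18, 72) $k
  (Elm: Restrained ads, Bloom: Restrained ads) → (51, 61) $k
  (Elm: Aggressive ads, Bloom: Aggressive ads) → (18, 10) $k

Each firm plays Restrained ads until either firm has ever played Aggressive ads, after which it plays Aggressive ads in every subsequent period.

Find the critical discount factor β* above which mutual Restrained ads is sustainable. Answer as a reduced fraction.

Elm: cooperation gives 51 each period; deviation gives 53 once then 18 forever.
  51/(1−β) ≥ 53 + 18β/(1−β) ⇒ β ≥ 2/35.
Bloom: cooperation gives 61 each period; deviation gives 72 once then 10 forever.
  β ≥ 11/62.
Both must hold, so the binding constraint is Bloom's: β ≥ 11/62.

11/62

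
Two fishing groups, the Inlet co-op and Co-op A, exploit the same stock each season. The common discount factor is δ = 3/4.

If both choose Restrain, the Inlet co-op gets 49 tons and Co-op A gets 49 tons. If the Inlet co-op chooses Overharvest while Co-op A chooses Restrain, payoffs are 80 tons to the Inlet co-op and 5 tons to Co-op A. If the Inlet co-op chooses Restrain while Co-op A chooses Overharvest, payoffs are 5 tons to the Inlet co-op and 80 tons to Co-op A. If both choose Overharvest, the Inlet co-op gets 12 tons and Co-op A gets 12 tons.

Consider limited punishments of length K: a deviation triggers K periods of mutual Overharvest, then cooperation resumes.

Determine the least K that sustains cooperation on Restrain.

Need Σ_{k=1}^{K} δ^k ≥ (80−49)/(49−12) = 0.8378 at δ = 3/4.
At K = 1 the sum is 0.7500 < 0.8378; at K = 2 it is 1.3125 ≥ 0.8378.
So the minimum punishment length is K = 2.

2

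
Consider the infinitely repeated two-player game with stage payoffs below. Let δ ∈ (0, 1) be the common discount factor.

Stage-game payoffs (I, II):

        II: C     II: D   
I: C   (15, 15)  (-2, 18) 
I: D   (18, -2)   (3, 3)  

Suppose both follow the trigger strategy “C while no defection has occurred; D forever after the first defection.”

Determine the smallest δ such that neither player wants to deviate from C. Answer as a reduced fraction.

1/5

One-period gain from deviating is 18 − 15 = 3. The loss is 15 − 3 = 12 in every subsequent period, with present value 12·δ/(1−δ).
Deviation is unprofitable when 12·δ/(1−δ) ≥ 3, i.e. δ/(1−δ) ≥ 1/4.
Equivalently δ ≥ 3/(3+12) = 1/5.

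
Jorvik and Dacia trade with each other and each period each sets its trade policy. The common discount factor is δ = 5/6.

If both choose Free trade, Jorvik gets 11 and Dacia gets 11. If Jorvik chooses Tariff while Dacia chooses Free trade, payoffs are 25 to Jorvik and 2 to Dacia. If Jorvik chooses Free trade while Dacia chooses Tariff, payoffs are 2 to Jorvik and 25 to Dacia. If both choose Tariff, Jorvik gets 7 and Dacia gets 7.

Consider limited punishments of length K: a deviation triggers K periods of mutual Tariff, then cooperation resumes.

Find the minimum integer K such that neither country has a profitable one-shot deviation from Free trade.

7

Need Σ_{k=1}^{K} δ^k ≥ (25−11)/(11−7) = 3.5000 at δ = 5/6.
At K = 6 the sum is 3.3255 < 3.5000; at K = 7 it is 3.6046 ≥ 3.5000.
So the minimum punishment length is K = 7.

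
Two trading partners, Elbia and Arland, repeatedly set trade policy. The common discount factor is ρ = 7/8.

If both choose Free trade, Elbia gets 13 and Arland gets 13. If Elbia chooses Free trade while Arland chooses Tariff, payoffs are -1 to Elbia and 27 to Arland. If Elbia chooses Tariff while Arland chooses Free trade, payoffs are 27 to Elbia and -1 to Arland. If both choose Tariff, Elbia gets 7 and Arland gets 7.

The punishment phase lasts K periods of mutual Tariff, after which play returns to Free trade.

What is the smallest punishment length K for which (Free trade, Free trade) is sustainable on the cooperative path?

IC: ρ(1−ρ^K)/(1−ρ) ≥ (27−13)/(13−7) = 7/3.
With ρ = 7/8: need 1 − ρ^K ≥ 7/3·(1−7/8)/(7/8), i.e. ρ^K ≤ 0.6667.
Since (7/8)^3 = 0.6699 and (7/8)^4 = 0.5862, the smallest such K is 4.

4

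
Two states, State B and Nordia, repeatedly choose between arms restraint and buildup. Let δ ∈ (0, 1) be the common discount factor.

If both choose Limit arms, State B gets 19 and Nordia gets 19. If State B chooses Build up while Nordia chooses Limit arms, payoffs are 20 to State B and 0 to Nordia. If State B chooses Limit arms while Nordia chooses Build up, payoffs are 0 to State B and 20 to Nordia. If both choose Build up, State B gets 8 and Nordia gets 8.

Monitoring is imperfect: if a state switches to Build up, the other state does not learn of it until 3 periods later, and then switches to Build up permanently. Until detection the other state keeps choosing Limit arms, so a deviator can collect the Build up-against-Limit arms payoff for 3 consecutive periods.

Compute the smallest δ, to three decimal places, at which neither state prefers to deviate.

Deviating for the 3 undetected periods gains 20−19 = 1 per period over cooperation, then loses 19−8 = 11 per period forever once punishment starts.
Gain: 1(1 + δ + … + δ^2); loss: 11·δ^3/(1−δ).
No profitable deviation ⇔ 1(1−δ^3) ≤ 11·δ^3, i.e. δ^3 ≥ 1/(1+11) = 1/12.
Hence δ ≥ (1/12)^(1/3) ≈ 0.437.

0.437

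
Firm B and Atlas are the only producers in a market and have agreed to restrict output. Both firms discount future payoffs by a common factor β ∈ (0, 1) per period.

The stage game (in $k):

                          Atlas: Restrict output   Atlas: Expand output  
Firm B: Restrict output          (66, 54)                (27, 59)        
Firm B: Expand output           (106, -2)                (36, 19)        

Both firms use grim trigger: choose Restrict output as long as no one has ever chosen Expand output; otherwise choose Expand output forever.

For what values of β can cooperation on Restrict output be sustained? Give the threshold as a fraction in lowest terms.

Firm B's threshold: (106−66)/(106−36) = 4/7.
Atlas's threshold: (59−54)/(59−19) = 1/8.
4/7 > 1/8, so Firm B binds and β* = 4/7.

4/7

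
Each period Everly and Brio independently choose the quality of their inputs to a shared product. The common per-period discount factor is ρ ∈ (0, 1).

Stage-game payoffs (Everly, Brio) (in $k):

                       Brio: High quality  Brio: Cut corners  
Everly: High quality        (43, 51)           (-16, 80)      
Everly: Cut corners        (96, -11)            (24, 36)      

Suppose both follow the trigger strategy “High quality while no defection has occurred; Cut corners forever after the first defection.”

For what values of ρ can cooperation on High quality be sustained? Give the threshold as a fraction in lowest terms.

Everly: cooperation gives 43 each period; deviation gives 96 once then 24 forever.
  43/(1−ρ) ≥ 96 + 24ρ/(1−ρ) ⇒ ρ ≥ 53/72.
Brio: cooperation gives 51 each period; deviation gives 80 once then 36 forever.
  ρ ≥ 29/44.
Both must hold, so the binding constraint is Everly's: ρ ≥ 53/72.

53/72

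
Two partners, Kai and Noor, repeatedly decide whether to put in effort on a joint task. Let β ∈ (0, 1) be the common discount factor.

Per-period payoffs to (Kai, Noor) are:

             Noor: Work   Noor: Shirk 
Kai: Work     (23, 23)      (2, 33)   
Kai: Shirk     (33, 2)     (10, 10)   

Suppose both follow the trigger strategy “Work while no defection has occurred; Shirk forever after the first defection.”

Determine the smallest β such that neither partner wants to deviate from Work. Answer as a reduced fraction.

10/23

One-period gain from deviating is 33 − 23 = 10. The loss is 23 − 10 = 13 in every subsequent period, with present value 13·β/(1−β).
Deviation is unprofitable when 13·β/(1−β) ≥ 10, i.e. β/(1−β) ≥ 10/13.
Equivalently β ≥ 10/(10+13) = 10/23.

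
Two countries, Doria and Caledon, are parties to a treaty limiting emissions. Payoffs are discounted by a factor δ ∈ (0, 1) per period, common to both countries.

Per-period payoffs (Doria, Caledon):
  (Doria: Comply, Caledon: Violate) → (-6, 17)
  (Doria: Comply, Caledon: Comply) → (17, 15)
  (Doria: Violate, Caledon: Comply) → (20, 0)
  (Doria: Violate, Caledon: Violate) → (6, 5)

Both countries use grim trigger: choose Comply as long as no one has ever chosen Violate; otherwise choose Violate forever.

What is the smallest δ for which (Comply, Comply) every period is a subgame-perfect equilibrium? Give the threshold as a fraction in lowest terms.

Doria: cooperation gives 17 each period; deviation gives 20 once then 6 forever.
  17/(1−δ) ≥ 20 + 6δ/(1−δ) ⇒ δ ≥ 3/14.
Caledon: cooperation gives 15 each period; deviation gives 17 once then 5 forever.
  δ ≥ 2/12 = 1/6.
Both must hold, so the binding constraint is Doria's: δ ≥ 3/14.

3/14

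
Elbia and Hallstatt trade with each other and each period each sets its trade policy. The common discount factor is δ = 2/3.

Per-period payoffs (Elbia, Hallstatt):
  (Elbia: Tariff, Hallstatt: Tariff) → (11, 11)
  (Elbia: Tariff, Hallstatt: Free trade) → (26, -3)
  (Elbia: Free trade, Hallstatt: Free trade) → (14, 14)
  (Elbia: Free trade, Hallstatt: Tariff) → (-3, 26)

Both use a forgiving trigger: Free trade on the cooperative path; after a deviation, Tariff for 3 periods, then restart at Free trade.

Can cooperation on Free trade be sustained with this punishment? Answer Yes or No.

Comparing payoff streams over the 4 periods until play realigns: cooperate → 14(1+δ+…+δ^3); deviate → 26 + 11(δ+…+δ^3).
Cooperation is sustained iff (14−11)(δ+…+δ^3) ≥ 26−14.
δ+…+δ^3 = 2/3·(1−(2/3)^3)/(1−2/3) = 1.4074, and (26−14)/(14−11) = 4.0000.
1.4074 < 4.0000, so cooperation is not sustainable.

No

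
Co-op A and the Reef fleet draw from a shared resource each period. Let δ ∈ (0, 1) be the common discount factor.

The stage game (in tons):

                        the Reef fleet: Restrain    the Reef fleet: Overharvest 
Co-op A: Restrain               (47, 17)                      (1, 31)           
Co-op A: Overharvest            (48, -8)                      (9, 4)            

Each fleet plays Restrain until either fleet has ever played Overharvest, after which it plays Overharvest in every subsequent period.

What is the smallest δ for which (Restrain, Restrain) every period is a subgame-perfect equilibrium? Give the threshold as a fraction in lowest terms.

Co-op A: cooperation gives 47 each period; deviation gives 48 once then 9 forever.
  47/(1−δ) ≥ 48 + 9δ/(1−δ) ⇒ δ ≥ 1/39.
the Reef fleet: cooperation gives 17 each period; deviation gives 31 once then 4 forever.
  δ ≥ 14/27.
Both must hold, so the binding constraint is the Reef fleet's: δ ≥ 14/27.

14/27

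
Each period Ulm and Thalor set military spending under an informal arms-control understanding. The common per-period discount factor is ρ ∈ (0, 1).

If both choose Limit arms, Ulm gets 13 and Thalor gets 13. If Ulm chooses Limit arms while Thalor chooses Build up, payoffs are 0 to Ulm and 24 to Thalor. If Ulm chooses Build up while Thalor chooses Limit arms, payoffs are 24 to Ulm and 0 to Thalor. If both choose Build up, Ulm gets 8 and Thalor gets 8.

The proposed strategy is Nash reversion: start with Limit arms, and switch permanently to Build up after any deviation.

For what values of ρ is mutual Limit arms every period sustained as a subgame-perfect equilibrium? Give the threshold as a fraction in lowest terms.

Under grim trigger the critical discount factor is (T−C)/(T−P) with T = 24, C = 13, P = 8.
ρ* = (24−13)/(24−8) = 11/16.

11/16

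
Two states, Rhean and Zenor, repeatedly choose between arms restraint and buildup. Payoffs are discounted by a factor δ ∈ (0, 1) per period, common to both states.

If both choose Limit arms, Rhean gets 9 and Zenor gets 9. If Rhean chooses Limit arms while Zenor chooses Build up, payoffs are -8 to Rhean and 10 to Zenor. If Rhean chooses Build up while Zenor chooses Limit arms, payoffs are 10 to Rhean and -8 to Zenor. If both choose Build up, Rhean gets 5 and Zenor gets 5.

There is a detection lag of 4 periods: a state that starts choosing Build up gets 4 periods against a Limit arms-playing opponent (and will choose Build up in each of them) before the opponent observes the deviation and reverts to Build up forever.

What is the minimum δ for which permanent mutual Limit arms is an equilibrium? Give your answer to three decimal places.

0.669

Deviating for the 4 undetected periods gains 10−9 = 1 per period over cooperation, then loses 9−5 = 4 per period forever once punishment starts.
Gain: 1(1 + δ + … + δ^3); loss: 4·δ^4/(1−δ).
No profitable deviation ⇔ 1(1−δ^4) ≤ 4·δ^4, i.e. δ^4 ≥ 1/(1+4) = 1/5.
Hence δ ≥ (1/5)^(1/4) ≈ 0.669.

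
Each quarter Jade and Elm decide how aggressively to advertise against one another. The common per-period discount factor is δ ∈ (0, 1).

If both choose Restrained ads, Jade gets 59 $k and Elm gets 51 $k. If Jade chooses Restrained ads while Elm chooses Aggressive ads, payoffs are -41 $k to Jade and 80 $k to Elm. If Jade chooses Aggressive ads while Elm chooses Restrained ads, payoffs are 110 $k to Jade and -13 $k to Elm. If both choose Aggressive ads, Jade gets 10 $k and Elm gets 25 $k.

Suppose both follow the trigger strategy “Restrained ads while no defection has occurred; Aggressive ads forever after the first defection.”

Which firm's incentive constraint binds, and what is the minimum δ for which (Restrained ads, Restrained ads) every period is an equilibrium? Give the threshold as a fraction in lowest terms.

Elm; δ ≥ 29/55

Jade's threshold: (110−59)/(110−10) = 51/100.
Elm's threshold: (80−51)/(80−25) = 29/55.
51/100 < 29/55, so Elm binds and δ* = 29/55.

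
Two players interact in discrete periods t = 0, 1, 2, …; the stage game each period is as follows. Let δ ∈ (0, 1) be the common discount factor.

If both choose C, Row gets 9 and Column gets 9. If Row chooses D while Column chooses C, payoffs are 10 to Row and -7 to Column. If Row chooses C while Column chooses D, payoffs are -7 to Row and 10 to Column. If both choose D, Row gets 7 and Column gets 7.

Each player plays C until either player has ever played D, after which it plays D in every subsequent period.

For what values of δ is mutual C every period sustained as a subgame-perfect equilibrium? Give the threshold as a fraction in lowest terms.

1/3

One-period gain from deviating is 10 − 9 = 1. The loss is 9 − 7 = 2 in every subsequent period, with present value 2·δ/(1−δ).
Deviation is unprofitable when 2·δ/(1−δ) ≥ 1, i.e. δ/(1−δ) ≥ 1/2.
Equivalently δ ≥ 1/(1+2) = 1/3.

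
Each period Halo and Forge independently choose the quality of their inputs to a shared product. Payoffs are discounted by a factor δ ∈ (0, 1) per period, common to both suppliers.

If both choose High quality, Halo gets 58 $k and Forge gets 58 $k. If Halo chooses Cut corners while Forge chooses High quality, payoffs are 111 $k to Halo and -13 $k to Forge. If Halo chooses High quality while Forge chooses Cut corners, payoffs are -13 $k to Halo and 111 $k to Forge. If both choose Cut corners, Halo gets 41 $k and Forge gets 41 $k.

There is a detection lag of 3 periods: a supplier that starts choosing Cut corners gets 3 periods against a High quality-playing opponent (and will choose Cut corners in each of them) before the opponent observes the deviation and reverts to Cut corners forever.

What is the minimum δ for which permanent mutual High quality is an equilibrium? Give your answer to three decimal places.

A deviator earns 111 for 3 periods, then 41 forever; cooperating earns 58 forever. Multiplying the IC by (1−δ):
58 ≥ 111(1−δ^3) + 41δ^3, so 70·δ^3 ≥ 53 and δ^3 ≥ 53/70.
δ ≥ (53/70)^(1/3) ≈ 0.911.

0.911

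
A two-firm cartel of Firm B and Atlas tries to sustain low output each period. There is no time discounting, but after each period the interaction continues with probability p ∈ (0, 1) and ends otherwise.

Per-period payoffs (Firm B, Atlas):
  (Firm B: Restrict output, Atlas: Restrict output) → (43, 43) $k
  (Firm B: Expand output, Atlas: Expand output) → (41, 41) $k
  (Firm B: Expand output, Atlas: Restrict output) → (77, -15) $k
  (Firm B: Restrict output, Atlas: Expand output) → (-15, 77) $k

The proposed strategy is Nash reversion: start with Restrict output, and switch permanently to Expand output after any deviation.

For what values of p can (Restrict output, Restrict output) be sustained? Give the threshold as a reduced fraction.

17/18

Expected cooperation value is 43 + p·43 + p²·43 + … = 43/(1−p); deviation gives 77 + p·41/(1−p).
43 ≥ 77(1−p) + 41p ⇒ 36p ≥ 34 ⇒ p ≥ 34/36 = 17/18.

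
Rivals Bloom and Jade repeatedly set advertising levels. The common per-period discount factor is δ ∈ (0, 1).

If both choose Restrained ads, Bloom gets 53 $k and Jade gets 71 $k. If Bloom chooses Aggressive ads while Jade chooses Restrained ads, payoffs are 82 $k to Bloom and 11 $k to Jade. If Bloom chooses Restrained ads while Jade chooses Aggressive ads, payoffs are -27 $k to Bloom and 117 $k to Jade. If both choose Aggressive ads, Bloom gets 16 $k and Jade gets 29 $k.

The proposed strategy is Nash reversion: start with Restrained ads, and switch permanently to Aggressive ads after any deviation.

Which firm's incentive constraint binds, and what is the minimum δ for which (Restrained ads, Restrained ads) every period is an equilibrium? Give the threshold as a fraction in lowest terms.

Jade; δ ≥ 23/44

Bloom: cooperation gives 53 each period; deviation gives 82 once then 16 forever.
  53/(1−δ) ≥ 82 + 16δ/(1−δ) ⇒ δ ≥ 29/66.
Jade: cooperation gives 71 each period; deviation gives 117 once then 29 forever.
  δ ≥ 46/88 = 23/44.
Both must hold, so the binding constraint is Jade's: δ ≥ 23/44.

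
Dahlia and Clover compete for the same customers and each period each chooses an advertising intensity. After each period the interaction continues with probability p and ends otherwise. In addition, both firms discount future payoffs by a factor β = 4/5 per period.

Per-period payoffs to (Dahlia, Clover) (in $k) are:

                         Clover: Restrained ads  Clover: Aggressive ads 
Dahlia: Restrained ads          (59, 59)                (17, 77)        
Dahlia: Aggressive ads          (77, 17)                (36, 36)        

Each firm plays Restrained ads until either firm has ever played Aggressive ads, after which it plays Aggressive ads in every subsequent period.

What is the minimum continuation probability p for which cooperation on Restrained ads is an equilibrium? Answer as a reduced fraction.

45/82

With continuation probability p and discount β, the effective per-period discount factor is βp.
Grim-trigger IC: βp ≥ (77−59)/(77−36) = 18/41.
So p ≥ (18/41)/(4/5) = 45/82.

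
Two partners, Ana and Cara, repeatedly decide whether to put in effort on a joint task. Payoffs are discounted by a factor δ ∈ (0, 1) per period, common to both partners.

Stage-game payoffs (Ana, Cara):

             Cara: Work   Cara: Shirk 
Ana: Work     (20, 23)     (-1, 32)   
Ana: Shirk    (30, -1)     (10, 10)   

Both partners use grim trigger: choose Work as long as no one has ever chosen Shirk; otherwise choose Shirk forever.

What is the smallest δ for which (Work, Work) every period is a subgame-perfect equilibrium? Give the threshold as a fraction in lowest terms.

1/2

For Ana: deviation gain 30−20 = 10, per-period punishment loss 20−10 = 10. IC gives δ ≥ 10/20 = 1/2.
For Cara: gain 9, loss 13 per period, so δ ≥ 9/22.
The tighter constraint is Ana's, so cooperation needs δ ≥ 1/2.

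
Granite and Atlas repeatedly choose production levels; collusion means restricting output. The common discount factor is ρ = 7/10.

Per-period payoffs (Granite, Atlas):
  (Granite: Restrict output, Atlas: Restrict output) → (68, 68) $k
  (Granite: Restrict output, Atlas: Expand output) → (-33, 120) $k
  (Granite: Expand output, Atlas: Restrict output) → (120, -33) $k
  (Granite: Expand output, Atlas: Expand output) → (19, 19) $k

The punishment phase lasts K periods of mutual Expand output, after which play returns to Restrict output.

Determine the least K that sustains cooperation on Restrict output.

2

Need Σ_{k=1}^{K} ρ^k ≥ (120−68)/(68−19) = 1.0612 at ρ = 7/10.
At K = 1 the sum is 0.7000 < 1.0612; at K = 2 it is 1.1900 ≥ 1.0612.
So the minimum punishment length is K = 2.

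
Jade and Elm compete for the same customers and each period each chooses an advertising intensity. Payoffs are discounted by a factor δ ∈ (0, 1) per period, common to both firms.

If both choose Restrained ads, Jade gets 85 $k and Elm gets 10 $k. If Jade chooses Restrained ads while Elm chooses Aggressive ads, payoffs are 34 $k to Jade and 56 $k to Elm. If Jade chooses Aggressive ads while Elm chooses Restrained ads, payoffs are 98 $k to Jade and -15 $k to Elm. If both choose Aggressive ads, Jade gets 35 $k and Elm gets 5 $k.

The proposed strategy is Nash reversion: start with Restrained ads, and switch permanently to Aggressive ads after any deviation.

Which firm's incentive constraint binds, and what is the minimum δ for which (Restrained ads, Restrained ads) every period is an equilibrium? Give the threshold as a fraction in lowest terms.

For Jade: deviation gain 98−85 = 13, per-period punishment loss 85−35 = 50. IC gives δ ≥ 13/63.
For Elm: gain 46, loss 5 per period, so δ ≥ 46/51.
The tighter constraint is Elm's, so cooperation needs δ ≥ 46/51.

Elm; δ ≥ 46/51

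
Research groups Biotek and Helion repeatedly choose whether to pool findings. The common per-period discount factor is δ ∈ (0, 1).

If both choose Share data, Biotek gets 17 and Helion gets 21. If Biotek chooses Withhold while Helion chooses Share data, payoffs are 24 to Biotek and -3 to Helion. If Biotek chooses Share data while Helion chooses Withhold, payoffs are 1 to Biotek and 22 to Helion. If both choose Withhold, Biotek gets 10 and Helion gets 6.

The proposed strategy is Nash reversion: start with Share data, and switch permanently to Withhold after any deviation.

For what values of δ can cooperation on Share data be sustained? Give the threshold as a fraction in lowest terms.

Biotek's threshold: (24−17)/(24−10) = 1/2.
Helion's threshold: (22−21)/(22−6) = 1/16.
1/2 > 1/16, so Biotek binds and δ* = 1/2.

1/2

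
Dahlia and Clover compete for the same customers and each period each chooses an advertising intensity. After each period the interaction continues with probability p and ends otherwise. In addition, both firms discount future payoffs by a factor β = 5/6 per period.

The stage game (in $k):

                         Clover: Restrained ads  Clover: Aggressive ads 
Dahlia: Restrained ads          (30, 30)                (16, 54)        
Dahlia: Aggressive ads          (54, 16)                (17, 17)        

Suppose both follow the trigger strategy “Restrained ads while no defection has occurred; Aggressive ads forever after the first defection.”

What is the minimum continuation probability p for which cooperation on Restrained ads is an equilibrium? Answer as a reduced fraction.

Expected continuation weight on next period's payoff is β·p = 5/6·p, which plays the role of the discount factor.
Cooperation requires 5/6·p ≥ (54−30)/(54−17) = 24/37, hence p ≥ 144/185.

144/185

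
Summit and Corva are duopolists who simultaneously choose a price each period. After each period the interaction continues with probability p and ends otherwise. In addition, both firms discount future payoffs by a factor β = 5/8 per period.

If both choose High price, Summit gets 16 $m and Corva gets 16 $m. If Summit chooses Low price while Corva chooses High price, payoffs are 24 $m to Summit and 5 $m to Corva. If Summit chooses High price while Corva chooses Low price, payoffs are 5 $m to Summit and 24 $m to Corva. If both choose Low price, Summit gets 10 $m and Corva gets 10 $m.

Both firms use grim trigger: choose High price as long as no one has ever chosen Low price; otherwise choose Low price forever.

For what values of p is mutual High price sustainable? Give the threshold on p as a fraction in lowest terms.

32/35

Expected continuation weight on next period's payoff is β·p = 5/8·p, which plays the role of the discount factor.
Cooperation requires 5/8·p ≥ (24−16)/(24−10) = 4/7, hence p ≥ 32/35.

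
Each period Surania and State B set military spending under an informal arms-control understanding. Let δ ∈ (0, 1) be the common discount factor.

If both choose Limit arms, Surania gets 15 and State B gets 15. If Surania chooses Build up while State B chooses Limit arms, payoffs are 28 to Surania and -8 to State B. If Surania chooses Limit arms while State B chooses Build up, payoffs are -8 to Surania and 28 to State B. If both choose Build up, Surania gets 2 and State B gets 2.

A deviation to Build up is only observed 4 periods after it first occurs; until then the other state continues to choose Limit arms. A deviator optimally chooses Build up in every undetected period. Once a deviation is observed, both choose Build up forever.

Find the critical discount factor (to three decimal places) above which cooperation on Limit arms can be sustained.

0.841

Deviating for the 4 undetected periods gains 28−15 = 13 per period over cooperation, then loses 15−2 = 13 per period forever once punishment starts.
Gain: 13(1 + δ + … + δ^3); loss: 13·δ^4/(1−δ).
No profitable deviation ⇔ 13(1−δ^4) ≤ 13·δ^4, i.e. δ^4 ≥ 13/(13+13) = 1/2.
Hence δ ≥ (1/2)^(1/4) ≈ 0.841.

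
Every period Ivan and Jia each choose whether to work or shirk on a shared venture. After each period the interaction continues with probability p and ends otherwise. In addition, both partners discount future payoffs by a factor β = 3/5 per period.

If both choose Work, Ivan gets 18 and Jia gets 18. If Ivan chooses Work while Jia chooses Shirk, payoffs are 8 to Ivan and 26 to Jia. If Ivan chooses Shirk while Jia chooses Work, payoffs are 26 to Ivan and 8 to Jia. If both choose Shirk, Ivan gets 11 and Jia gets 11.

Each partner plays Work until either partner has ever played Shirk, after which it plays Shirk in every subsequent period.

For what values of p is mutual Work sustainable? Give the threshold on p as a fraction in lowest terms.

Expected continuation weight on next period's payoff is β·p = 3/5·p, which plays the role of the discount factor.
Cooperation requires 3/5·p ≥ (26−18)/(26−11) = 8/15, hence p ≥ 8/9.

8/9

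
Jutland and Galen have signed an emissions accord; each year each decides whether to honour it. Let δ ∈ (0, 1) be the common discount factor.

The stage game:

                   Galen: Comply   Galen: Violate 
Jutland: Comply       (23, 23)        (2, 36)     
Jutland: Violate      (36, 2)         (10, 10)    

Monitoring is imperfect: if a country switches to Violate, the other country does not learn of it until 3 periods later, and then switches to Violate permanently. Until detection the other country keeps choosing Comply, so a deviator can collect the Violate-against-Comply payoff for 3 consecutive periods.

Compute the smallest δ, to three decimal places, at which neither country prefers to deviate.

0.794

A deviator earns 36 for 3 periods, then 10 forever; cooperating earns 23 forever. Multiplying the IC by (1−δ):
23 ≥ 36(1−δ^3) + 10δ^3, so 26·δ^3 ≥ 13 and δ^3 ≥ 1/2.
δ ≥ (1/2)^(1/3) ≈ 0.794.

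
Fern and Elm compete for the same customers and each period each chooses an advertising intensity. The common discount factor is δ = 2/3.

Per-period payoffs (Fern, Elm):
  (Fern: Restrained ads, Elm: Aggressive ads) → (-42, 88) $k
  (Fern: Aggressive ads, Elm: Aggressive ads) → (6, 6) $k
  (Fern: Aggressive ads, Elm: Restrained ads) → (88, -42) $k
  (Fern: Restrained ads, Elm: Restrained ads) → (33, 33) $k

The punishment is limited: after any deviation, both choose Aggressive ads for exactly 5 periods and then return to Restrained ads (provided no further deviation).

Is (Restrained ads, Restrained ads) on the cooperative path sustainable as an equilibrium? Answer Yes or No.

No

Comparing payoff streams over the 6 periods until play realigns: cooperate → 33(1+δ+…+δ^5); deviate → 88 + 6(δ+…+δ^5).
Cooperation is sustained iff (33−6)(δ+…+δ^5) ≥ 88−33.
δ+…+δ^5 = 2/3·(1−(2/3)^5)/(1−2/3) = 1.7366, and (88−33)/(33−6) = 2.0370.
1.7366 < 2.0370, so cooperation is not sustainable.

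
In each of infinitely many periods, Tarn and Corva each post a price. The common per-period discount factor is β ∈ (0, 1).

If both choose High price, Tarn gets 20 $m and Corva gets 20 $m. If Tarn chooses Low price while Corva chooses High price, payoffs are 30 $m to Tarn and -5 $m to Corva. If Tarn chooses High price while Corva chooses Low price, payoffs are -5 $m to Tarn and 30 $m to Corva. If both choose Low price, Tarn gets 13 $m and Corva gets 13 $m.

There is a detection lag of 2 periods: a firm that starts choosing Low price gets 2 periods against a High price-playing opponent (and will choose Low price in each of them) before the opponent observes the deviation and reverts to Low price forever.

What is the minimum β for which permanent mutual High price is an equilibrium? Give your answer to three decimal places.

The best deviation is to choose Low price for all 2 undetected periods, earning 30 each, then 13 forever once detected.
Deviation value: 30(1−β^2)/(1−β) + 13β^2/(1−β); cooperation value: 20/(1−β).
IC: 20 ≥ 30(1−β^2) + 13β^2 = 30 − 17β^2.
So β^2 ≥ 10/17, giving β ≥ (10/17)^(1/2) ≈ 0.767.

0.767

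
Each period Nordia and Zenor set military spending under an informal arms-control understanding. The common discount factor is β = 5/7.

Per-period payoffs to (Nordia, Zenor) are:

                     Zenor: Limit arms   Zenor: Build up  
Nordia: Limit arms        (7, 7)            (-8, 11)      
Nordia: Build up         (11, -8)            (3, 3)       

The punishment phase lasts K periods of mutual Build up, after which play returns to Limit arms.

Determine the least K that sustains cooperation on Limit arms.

Need Σ_{k=1}^{K} β^k ≥ (11−7)/(7−3) = 1.0000 at β = 5/7.
At K = 1 the sum is 0.7143 < 1.0000; at K = 2 it is 1.2245 ≥ 1.0000.
So the minimum punishment length is K = 2.

2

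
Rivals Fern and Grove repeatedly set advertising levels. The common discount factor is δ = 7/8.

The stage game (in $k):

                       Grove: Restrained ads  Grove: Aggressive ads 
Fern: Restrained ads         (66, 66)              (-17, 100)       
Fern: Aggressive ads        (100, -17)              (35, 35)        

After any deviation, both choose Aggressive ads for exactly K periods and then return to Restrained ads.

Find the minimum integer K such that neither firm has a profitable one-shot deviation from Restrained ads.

No profitable deviation requires (66−35)(δ+…+δ^K) ≥ 100−66, i.e. δ+…+δ^K ≥ 34/31 ≈ 1.0968.
With δ = 7/8, the partial sums are K=1: 0.8750, K=2: 1.6406.
K = 2 is the first length at which the sum reaches 1.0968.

2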